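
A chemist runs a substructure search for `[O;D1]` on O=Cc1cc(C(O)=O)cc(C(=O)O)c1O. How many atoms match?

The query [O;D1] means: aliphatic oxygen bonded to exactly one heavy atom.
Check the 15 heavy atoms by environment: 2× c (aromatic, D2) → no; 4× c (aromatic, D3) → no; 2× C (D3) → no; 6× O (D1) → match; 1× C (D2) → no.
That gives 6 matching atoms.

6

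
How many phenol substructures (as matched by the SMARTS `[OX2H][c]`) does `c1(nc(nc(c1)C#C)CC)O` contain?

1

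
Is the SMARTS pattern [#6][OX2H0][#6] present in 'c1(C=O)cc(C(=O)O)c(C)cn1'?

The pattern [#6][OX2H0][#6] describes an aliphatic oxygen bridging two carbons with no H on the oxygen — an ether.
The closest candidate here is a carboxylic acid group (-C(=O)OH), but the -OH oxygen has H1; the =O is OX1, not OX2. No other fragment satisfies the full query, so there is no match.

No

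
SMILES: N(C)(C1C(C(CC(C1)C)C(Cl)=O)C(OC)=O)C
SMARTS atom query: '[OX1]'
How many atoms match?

2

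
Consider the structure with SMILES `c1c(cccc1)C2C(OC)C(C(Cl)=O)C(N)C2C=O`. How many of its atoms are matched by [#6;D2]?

6

Check the 19 heavy atoms by environment: 6× C (D3) → no; 1× c (aromatic, D3) → no; 5× c (aromatic, D2) → match; 1× O (D2) → no; 1× C (D1) → no; 2× O (D1) → no; 1× Cl (D1) → no; 1× N (D1) → no; 1× C (D2) → match.
Summing the matching environments: 5 + 1 = 6 matching atoms.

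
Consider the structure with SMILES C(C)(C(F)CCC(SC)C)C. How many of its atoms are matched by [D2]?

3

The query [D2] means: atom with exactly two heavy-atom neighbours.
Check the 11 heavy atoms by environment: 4× C (D1) → no; 3× C (D3) → no; 2× C (D2) → match; 1× F (D1) → no; 1× S (D2) → match.
Summing the matching environments: 2 + 1 = 3 matching atoms.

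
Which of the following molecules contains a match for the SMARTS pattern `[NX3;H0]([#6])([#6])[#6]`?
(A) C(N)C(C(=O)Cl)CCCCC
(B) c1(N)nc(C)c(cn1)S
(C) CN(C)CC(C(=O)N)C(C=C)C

C

[NX3;H0]([#6])([#6])[#6] describes a trivalent nitrogen with no H, bonded to three carbons (a tertiary amine).
(A) has a primary amino group (-NH2) but the nitrogen has H2, not H0 with three carbons.
(B) has a primary amino group (-NH2) but the nitrogen has H2, not H0 with three carbons.
(C) contains a dimethylamino group (-N(CH3)2), which satisfies every atom and bond constraint.
So the answer is (C).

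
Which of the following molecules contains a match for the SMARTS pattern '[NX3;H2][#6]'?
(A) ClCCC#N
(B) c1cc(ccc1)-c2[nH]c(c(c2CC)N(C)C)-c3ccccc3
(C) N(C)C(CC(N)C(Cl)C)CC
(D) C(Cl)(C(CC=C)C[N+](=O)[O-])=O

[NX3;H2][#6] describes a trivalent nitrogen with two H attached to carbon (a primary amine).
(A) has a nitrile (-C#N) but the nitrogen is NX1 (triple-bonded), not NX3 with two H.
(B) has a dimethylamino group (-N(CH3)2) but the nitrogen has H0, not H2.
(C) contains a primary amino group (-NH2), which satisfies every atom and bond constraint.
(D) has a nitro group (-[N+](=O)[O-]) but the nitrogen is [N+] with no H, not NX3H2.
So the answer is (C).

C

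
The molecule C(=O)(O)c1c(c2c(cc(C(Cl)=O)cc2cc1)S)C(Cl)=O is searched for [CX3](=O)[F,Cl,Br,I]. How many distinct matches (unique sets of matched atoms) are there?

2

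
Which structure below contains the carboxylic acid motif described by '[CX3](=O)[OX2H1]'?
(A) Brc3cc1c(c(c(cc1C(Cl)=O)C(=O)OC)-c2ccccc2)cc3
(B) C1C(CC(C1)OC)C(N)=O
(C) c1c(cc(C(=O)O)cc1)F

[CX3](=O)[OX2H1] describes an sp2 carbon double-bonded to O and single-bonded to an -OH oxygen (a carboxylic acid).
(A) has an acyl chloride (-C(=O)Cl) but the carbonyl is bonded to Cl, not to an -OH oxygen.
(B) has a primary amide (-C(=O)NH2) but the carbonyl is bonded to N, not to an -OH oxygen.
(C) contains a carboxylic acid group (-C(=O)OH), which satisfies every atom and bond constraint.
So the answer is (C).

C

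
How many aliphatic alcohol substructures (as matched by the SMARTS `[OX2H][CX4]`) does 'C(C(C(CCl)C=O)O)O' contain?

[OX2H][CX4] is the SMARTS for an aliphatic alcohol: a hydroxyl oxygen bound to an sp3 (X4) carbon.
The molecule carries 2 separate instances of a hydroxyl group (-OH) meeting every constraint; each maps to a distinct set of atoms, giving 2 matches.

2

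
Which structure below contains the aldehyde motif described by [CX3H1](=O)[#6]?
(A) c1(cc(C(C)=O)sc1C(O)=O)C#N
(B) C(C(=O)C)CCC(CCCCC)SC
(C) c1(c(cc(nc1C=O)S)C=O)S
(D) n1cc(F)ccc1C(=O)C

C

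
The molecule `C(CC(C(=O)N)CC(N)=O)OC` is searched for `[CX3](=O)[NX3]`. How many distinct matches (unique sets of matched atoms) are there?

2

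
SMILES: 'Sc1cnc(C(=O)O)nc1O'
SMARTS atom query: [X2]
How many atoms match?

5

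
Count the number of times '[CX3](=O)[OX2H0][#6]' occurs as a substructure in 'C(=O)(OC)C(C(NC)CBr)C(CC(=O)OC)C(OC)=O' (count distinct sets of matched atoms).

3

[CX3](=O)[OX2H0][#6] is the SMARTS for an ester: a carbonyl carbon bonded to an oxygen that is itself bonded to carbon (no H on that O).
The molecule carries 3 separate instances of a methyl-ester group (-C(=O)OCH3) meeting every constraint; each maps to a distinct set of atoms, giving 3 matches.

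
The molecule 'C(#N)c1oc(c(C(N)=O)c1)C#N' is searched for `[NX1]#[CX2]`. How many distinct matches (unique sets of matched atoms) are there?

2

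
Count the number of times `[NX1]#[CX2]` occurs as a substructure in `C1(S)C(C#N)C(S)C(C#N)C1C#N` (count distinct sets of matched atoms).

3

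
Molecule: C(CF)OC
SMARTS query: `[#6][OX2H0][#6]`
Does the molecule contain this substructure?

The pattern [#6][OX2H0][#6] describes an aliphatic oxygen bridging two carbons with no H on the oxygen — an ether.
The molecule carries a methoxy ether (-OCH3), whose atoms satisfy every constraint of the query, so the pattern matches.

Yes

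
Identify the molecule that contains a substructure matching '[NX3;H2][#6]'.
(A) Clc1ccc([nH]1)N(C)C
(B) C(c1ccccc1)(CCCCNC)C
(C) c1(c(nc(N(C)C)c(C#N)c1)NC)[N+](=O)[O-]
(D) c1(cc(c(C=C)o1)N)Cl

[NX3;H2][#6] describes a trivalent nitrogen with two H attached to carbon (a primary amine).
(A) has a dimethylamino group (-N(CH3)2) but the nitrogen has H0, not H2.
(B) has an N-methylamino group (-NHCH3) but the nitrogen bears two carbons and only one H (H1), not H2.
(C) has a nitro group (-[N+](=O)[O-]) but the nitrogen is [N+] with no H, not NX3H2.
(D) contains a primary amino group (-NH2), which satisfies every atom and bond constraint.
So the answer is (D).

D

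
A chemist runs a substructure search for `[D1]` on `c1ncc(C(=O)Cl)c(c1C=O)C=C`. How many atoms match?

4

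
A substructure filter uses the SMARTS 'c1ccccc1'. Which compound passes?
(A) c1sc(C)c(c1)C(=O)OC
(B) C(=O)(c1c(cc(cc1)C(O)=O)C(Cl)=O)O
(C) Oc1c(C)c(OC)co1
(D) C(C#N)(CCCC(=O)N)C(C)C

B

c1ccccc1 describes six aromatic carbons in a ring (a benzene ring).
(A) has a methyl group (-CH3) but no six-membered all-carbon aromatic ring is present.
(B) contains the required atom environment, so the pattern matches.
(C) has a methyl group (-CH3) but no six-membered all-carbon aromatic ring is present.
(D) has a methyl group (-CH3) but no six-membered all-carbon aromatic ring is present.
So the answer is (B).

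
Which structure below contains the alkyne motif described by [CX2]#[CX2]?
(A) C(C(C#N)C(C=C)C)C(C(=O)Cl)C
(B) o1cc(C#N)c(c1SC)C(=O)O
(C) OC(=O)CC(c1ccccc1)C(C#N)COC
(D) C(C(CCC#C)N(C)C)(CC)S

D

[CX2]#[CX2] describes a carbon-carbon triple bond (an alkyne).
(A) has a nitrile (-C#N) but the triple bond is C#N, not C#C.
(B) has a nitrile (-C#N) but the triple bond is C#N, not C#C.
(C) has a nitrile (-C#N) but the triple bond is C#N, not C#C.
(D) contains an ethynyl group (-C#CH), which satisfies every atom and bond constraint.
So the answer is (D).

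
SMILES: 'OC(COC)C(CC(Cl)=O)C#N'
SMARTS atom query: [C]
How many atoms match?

7

Check the 12 heavy atoms by environment: 7× C → match; 1× N → no; 3× O → no; 1× Cl → no.
That gives 7 matching atoms.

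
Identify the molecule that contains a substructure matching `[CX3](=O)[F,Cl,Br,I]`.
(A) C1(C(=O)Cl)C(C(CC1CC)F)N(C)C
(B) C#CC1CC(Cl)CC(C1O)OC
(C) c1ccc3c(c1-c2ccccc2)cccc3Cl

A

[CX3](=O)[F,Cl,Br,I] describes a carbonyl carbon bonded to a halogen (an acyl halide).
(A) contains an acyl chloride (-C(=O)Cl), which satisfies every atom and bond constraint.
(B) has a chloro substituent but the Cl is not on a carbonyl carbon.
(C) has a chloro substituent but the Cl is not on a carbonyl carbon.
So the answer is (A).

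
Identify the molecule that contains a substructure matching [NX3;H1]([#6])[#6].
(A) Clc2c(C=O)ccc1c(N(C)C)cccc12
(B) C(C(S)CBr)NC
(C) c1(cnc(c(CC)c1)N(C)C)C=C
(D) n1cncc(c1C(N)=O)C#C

[NX3;H1]([#6])[#6] describes a trivalent nitrogen with one H, bonded to two carbons (a secondary amine).
(A) has a dimethylamino group (-N(CH3)2) but the nitrogen has H0, not H1.
(B) contains an N-methylamino group (-NHCH3), which satisfies every atom and bond constraint.
(C) has a dimethylamino group (-N(CH3)2) but the nitrogen has H0, not H1.
(D) has a primary amide (-C(=O)NH2) but the -C(=O)NH2 nitrogen has H2, not H1.
So the answer is (B).

B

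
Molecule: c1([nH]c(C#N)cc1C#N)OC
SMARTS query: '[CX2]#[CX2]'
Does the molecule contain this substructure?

No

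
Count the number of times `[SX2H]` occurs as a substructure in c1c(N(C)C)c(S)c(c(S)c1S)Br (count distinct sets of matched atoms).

[SX2H] is the SMARTS for a thiol: an aliphatic sulfur with two connections, one being H.
The molecule carries 3 separate instances of a thiol (-SH) meeting every constraint; each maps to a distinct set of atoms, giving 3 matches.

3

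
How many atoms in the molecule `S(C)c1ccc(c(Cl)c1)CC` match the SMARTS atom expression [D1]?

3

The query [D1] means: atom with exactly one heavy-atom neighbour (degree 1).
Check the 11 heavy atoms by environment: 3× c (aromatic, D3) → no; 3× c (aromatic, D2) → no; 1× Cl (D1) → match; 1× C (D2) → no; 2× C (D1) → match; 1× S (D2) → no.
Summing the matching environments: 1 + 2 = 3 matching atoms.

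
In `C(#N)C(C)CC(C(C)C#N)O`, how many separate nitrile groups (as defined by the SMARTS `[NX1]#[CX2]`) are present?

2

[NX1]#[CX2] is the SMARTS for a nitrile: a nitrogen triple-bonded to a two-connected carbon.
The molecule carries 2 separate instances of a nitrile (-C#N) meeting every constraint; each maps to a distinct set of atoms, giving 2 matches.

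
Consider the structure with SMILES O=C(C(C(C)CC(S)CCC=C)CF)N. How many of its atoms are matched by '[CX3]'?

The query [CX3] means: C with X3: aliphatic carbon with exactly 3 total connections.
Check the 15 heavy atoms by environment: 8× C (X4) → no; 3× C (X3) → match; 1× S (X2) → no; 1× F (X1) → no; 1× O (X1) → no; 1× N (X3) → no.
That gives 3 matching atoms.

3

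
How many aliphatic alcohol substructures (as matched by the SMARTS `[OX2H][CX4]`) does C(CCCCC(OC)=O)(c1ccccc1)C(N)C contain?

0

[OX2H][CX4] is the SMARTS for an aliphatic alcohol: a hydroxyl oxygen bound to an sp3 (X4) carbon.
No fragment in the molecule satisfies every constraint, giving 0 matches.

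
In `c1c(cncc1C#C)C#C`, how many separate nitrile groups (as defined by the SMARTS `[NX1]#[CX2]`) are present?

0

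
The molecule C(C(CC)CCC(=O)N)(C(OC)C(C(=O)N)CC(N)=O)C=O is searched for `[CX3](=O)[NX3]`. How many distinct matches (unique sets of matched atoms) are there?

[CX3](=O)[NX3] is the SMARTS for an amide: a carbonyl carbon bonded to a trivalent nitrogen.
The molecule carries 3 separate instances of a primary amide (-C(=O)NH2) meeting every constraint; each maps to a distinct set of atoms, giving 3 matches.

3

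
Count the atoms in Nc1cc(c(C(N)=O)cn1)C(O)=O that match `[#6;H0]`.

Check the 13 heavy atoms by environment: 1× n (aromatic, H0) → no; 3× c (aromatic, H0) → match; 2× c (aromatic, H1) → no; 2× C (H0) → match; 2× O (H0) → no; 2× N (H2) → no; 1× O (H1) → no.
Summing the matching environments: 3 + 2 = 5 matching atoms.

5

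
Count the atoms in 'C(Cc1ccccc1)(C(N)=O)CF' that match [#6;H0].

2

The query [#6;H0] means: any carbon with no attached hydrogen.
Check the 13 heavy atoms by environment: 2× C (H2) → no; 1× C (H1) → no; 1× C (H0) → match; 1× O (H0) → no; 1× N (H2) → no; 1× F (H0) → no; 1× c (aromatic, H0) → match; 5× c (aromatic, H1) → no.
Summing the matching environments: 1 + 1 = 2 matching atoms.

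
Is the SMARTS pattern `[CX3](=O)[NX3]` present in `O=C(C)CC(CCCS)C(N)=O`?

Yes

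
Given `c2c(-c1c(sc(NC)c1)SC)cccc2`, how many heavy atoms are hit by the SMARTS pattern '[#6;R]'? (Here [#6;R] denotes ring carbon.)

Check the 15 heavy atoms by environment: 1× s (aromatic, in 5-ring) → no; 4× c (aromatic, in 5-ring) → match; 1× S (acyclic) → no; 2× C (acyclic) → no; 6× c (aromatic, in 6-ring) → match; 1× N (acyclic) → no.
Summing the matching environments: 4 + 6 = 10 matching atoms.

10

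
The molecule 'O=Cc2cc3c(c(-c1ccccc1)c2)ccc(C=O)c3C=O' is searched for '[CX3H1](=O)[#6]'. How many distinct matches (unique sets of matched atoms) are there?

3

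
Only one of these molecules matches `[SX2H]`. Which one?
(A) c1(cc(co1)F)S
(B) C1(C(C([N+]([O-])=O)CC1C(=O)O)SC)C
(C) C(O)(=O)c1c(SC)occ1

[SX2H] describes an aliphatic sulfur with two connections, one being H (a thiol).
(A) contains a thiol (-SH), which satisfies every atom and bond constraint.
(B) has a methylthio ether (-SCH3) but the sulfur has H0 (bonded to two carbons), not H1.
(C) has a methylthio ether (-SCH3) but the sulfur has H0 (bonded to two carbons), not H1.
So the answer is (A).

A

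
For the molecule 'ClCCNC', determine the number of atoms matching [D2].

3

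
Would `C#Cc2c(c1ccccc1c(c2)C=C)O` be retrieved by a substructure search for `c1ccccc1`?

Yes

The pattern c1ccccc1 describes six aromatic carbons in a ring — a benzene ring.
The required atom environment is present in the molecule, so the pattern matches.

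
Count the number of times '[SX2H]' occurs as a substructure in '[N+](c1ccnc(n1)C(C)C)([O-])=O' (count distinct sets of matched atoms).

0

[SX2H] is the SMARTS for a thiol: an aliphatic sulfur with two connections, one being H.
No fragment in the molecule satisfies every constraint, giving 0 matches.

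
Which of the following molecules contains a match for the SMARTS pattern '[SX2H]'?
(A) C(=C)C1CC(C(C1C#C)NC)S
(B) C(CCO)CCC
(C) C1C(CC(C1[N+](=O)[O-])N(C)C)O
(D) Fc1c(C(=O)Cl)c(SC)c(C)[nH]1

A

[SX2H] describes an aliphatic sulfur with two connections, one being H (a thiol).
(A) contains a thiol (-SH), which satisfies every atom and bond constraint.
(B) has a hydroxyl group (-OH) but it is an -OH, not an -SH.
(C) has a hydroxyl group (-OH) but it is an -OH, not an -SH.
(D) has a methylthio ether (-SCH3) but the sulfur has H0 (bonded to two carbons), not H1.
So the answer is (A).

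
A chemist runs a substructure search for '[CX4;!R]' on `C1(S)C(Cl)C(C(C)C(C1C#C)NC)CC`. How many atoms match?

The query [CX4;!R] means: aliphatic carbon with four total connections, not in a ring.
Check the 15 heavy atoms by environment: 6× C (X4, in 6-ring) → no; 4× C (X4, acyclic) → match; 1× S (X2, acyclic) → no; 2× C (X2, acyclic) → no; 1× N (X3, acyclic) → no; 1× Cl (X1, acyclic) → no.
That gives 4 matching atoms.

4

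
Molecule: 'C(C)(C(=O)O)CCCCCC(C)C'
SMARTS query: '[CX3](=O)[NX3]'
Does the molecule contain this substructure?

No

The pattern [CX3](=O)[NX3] describes a carbonyl carbon bonded to a trivalent nitrogen — an amide.
The closest candidate here is a carboxylic acid group (-C(=O)OH), but the carbonyl is bonded to O, not to an NX3 nitrogen. No other fragment satisfies the full query, so there is no match.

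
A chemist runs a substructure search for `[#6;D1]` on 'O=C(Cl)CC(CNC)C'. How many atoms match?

2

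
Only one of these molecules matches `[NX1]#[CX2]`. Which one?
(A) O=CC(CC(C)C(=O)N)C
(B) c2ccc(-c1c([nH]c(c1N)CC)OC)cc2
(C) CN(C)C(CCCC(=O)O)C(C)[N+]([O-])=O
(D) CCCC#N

[NX1]#[CX2] describes a nitrogen triple-bonded to a two-connected carbon (a nitrile).
(A) has a primary amide (-C(=O)NH2) but the nitrogen is NX3, not NX1.
(B) has a primary amino group (-NH2) but the nitrogen is NX3 (three connections), not NX1 triple-bonded.
(C) has a nitro group (-[N+](=O)[O-]) but there is no C#N triple bond.
(D) contains a nitrile (-C#N), which satisfies every atom and bond constraint.
So the answer is (D).

D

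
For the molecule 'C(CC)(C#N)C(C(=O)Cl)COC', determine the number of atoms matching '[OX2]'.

1

The query [OX2] means: aliphatic oxygen with two total connections — ether, hydroxyl, or ester single-bond O.
Check the 12 heavy atoms by environment: 6× C (X4) → no; 1× C (X3) → no; 1× O (X1) → no; 1× Cl (X1) → no; 1× O (X2) → match; 1× C (X2) → no; 1× N (X1) → no.
That gives 1 matching atom.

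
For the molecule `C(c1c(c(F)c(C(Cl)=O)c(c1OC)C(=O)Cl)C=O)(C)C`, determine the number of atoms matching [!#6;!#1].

7

Check the 20 heavy atoms by environment: 6× c (aromatic) → no; 1× F → match; 7× C → no; 4× O → match; 2× Cl → match.
Summing the matching environments: 1 + 4 + 2 = 7 matching atoms.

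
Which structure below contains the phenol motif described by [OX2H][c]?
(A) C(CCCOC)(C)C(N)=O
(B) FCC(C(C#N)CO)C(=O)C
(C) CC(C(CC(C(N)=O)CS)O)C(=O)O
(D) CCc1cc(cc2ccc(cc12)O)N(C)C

[OX2H][c] describes a hydroxyl oxygen attached to an aromatic carbon (a phenol).
(A) has a methoxy ether (-OCH3) but the oxygen has H0, not H1.
(B) has a hydroxyl group (-OH) but the -OH is on an aliphatic carbon, not an aromatic c.
(C) has a hydroxyl group (-OH) but the -OH is on an aliphatic carbon, not an aromatic c.
(D) contains a hydroxyl group (-OH), which satisfies every atom and bond constraint.
So the answer is (D).

D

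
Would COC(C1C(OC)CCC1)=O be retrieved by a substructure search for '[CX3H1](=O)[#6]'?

The pattern [CX3H1](=O)[#6] describes an sp2 carbon with one H, double-bonded to O and single-bonded to carbon — an aldehyde.
The closest candidate here is a methyl-ester group (-C(=O)OCH3), but the carbonyl carbon has H0, not H1. No other fragment satisfies the full query, so there is no match.

No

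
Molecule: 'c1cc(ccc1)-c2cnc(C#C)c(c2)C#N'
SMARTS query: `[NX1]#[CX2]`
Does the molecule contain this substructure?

Yes

The pattern [NX1]#[CX2] describes a nitrogen triple-bonded to a two-connected carbon — a nitrile.
The molecule carries a nitrile (-C#N), whose atoms satisfy every constraint of the query, so the pattern matches.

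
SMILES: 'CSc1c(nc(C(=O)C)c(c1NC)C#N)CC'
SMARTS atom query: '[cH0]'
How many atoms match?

5

Check the 17 heavy atoms by environment: 1× n (aromatic, H0) → no; 5× c (aromatic, H0) → match; 1× C (H2) → no; 4× C (H3) → no; 2× C (H0) → no; 1× O (H0) → no; 1× N (H1) → no; 1× N (H0) → no; 1× S (H0) → no.
That gives 5 matching atoms.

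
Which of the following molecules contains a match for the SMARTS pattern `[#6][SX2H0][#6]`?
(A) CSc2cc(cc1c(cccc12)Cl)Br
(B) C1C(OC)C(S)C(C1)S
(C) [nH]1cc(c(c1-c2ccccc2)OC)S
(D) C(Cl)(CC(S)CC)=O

A

[#6][SX2H0][#6] describes an aliphatic sulfur bridging two carbons with no H on the sulfur (a thioether).
(A) contains a methylthio ether (-SCH3), which satisfies every atom and bond constraint.
(B) has a thiol (-SH) but the sulfur has H1, not H0 bridging two carbons.
(C) has a thiol (-SH) but the sulfur has H1, not H0 bridging two carbons.
(D) has a thiol (-SH) but the sulfur has H1, not H0 bridging two carbons.
So the answer is (A).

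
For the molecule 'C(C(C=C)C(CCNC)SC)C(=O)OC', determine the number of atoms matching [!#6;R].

Check the 15 heavy atoms by environment: 11× C (acyclic) → no; 1× N (acyclic) → no; 2× O (acyclic) → no; 1× S (acyclic) → no.
No environment satisfies the query, so 0 matching atoms.

0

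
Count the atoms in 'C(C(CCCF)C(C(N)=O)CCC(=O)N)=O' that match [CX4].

7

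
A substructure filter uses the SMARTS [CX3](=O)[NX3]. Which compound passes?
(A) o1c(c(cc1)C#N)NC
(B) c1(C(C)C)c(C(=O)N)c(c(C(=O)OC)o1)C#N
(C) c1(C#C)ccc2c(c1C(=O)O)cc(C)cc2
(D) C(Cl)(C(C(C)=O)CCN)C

B

[CX3](=O)[NX3] describes a carbonyl carbon bonded to a trivalent nitrogen (an amide).
(A) has a nitrile (-C#N) but the nitrile N is NX1 (triple-bonded), not NX3.
(B) contains a primary amide (-C(=O)NH2), which satisfies every atom and bond constraint.
(C) has a carboxylic acid group (-C(=O)OH) but the carbonyl is bonded to O, not to an NX3 nitrogen.
(D) has a primary amino group (-NH2) but the -NH2 is not attached to a carbonyl carbon.
So the answer is (B).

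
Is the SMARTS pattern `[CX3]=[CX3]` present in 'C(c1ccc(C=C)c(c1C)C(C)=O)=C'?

Yes

The pattern [CX3]=[CX3] describes a non-aromatic C=C double bond between two sp2 carbons — an alkene.
The molecule carries a vinyl group (-CH=CH2), whose atoms satisfy every constraint of the query, so the pattern matches.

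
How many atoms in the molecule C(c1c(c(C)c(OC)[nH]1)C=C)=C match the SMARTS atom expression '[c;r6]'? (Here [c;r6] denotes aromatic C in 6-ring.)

0

The query [c;r6] means: aromatic carbon that belongs to a six-membered ring.
Check the 12 heavy atoms by environment: 1× n (aromatic, in 5-ring) → no; 4× c (aromatic, in 5-ring) → no; 1× O (acyclic) → no; 6× C (acyclic) → no.
No environment satisfies the query, so 0 matching atoms.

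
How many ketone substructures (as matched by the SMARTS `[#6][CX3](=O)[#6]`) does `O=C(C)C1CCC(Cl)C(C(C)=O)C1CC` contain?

2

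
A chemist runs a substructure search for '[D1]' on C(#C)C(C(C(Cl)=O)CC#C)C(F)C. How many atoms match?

The query [D1] means: atom with exactly one heavy-atom neighbour (degree 1).
Check the 13 heavy atoms by environment: 3× C (D2) → no; 4× C (D3) → no; 3× C (D1) → match; 1× O (D1) → match; 1× Cl (D1) → match; 1× F (D1) → match.
Summing the matching environments: 3 + 1 + 1 + 1 = 6 matching atoms.

6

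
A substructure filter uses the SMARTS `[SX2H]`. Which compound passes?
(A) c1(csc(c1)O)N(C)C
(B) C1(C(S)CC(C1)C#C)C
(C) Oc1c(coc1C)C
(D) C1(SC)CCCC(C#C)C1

[SX2H] describes an aliphatic sulfur with two connections, one being H (a thiol).
(A) has a hydroxyl group (-OH) but it is an -OH, not an -SH.
(B) contains a thiol (-SH), which satisfies every atom and bond constraint.
(C) has a hydroxyl group (-OH) but it is an -OH, not an -SH.
(D) has a methylthio ether (-SCH3) but the sulfur has H0 (bonded to two carbons), not H1.
So the answer is (B).

B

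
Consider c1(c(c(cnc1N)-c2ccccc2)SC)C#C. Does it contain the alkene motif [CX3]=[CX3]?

No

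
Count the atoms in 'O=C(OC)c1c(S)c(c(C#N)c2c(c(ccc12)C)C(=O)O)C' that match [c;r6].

10

Check the 22 heavy atoms by environment: 10× c (aromatic, in 6-ring) → match; 6× C (acyclic) → no; 1× N (acyclic) → no; 4× O (acyclic) → no; 1× S (acyclic) → no.
That gives 10 matching atoms.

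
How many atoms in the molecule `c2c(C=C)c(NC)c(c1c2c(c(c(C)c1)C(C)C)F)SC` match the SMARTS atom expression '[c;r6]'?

10

The query [c;r6] means: aromatic carbon that belongs to a six-membered ring.
Check the 21 heavy atoms by environment: 10× c (aromatic, in 6-ring) → match; 1× F (acyclic) → no; 1× S (acyclic) → no; 8× C (acyclic) → no; 1× N (acyclic) → no.
That gives 10 matching atoms.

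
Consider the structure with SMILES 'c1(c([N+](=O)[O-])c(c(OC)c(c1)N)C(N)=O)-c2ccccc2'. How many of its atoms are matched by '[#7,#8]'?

7

The query [#7,#8] means: nitrogen or oxygen (comma = OR).
Check the 21 heavy atoms by environment: 12× c (aromatic) → no; 3× O → match; 2× C → no; 2× N → match; 1× N (charge +1) → match; 1× O (charge -1) → match.
Summing the matching environments: 3 + 2 + 1 + 1 = 7 matching atoms.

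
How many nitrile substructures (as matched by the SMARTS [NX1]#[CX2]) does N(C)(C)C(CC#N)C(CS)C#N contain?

[NX1]#[CX2] is the SMARTS for a nitrile: a nitrogen triple-bonded to a two-connected carbon.
The molecule carries 2 separate instances of a nitrile (-C#N) meeting every constraint; each maps to a distinct set of atoms, giving 2 matches.

2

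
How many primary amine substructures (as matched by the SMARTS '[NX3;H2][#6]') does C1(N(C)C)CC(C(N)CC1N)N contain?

3

[NX3;H2][#6] is the SMARTS for a primary amine: a trivalent nitrogen with two H attached to carbon.
The molecule carries 3 separate instances of a primary amino group (-NH2) meeting every constraint; each maps to a distinct set of atoms, giving 3 matches.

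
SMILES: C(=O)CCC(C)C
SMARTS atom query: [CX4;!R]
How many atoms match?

5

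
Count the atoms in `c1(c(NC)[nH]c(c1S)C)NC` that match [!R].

6

Check the 11 heavy atoms by environment: 1× n (aromatic, in 5-ring) → no; 4× c (aromatic, in 5-ring) → no; 3× C (acyclic) → match; 1× S (acyclic) → match; 2× N (acyclic) → match.
Summing the matching environments: 3 + 1 + 2 = 6 matching atoms.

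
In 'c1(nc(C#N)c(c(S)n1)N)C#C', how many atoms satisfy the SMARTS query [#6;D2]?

2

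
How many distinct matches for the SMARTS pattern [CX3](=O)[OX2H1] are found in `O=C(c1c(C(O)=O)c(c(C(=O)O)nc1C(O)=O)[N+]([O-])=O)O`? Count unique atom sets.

4

[CX3](=O)[OX2H1] is the SMARTS for a carboxylic acid: an sp2 carbon double-bonded to O and single-bonded to an -OH oxygen.
The molecule carries 4 separate instances of a carboxylic acid group (-C(=O)OH) meeting every constraint; each maps to a distinct set of atoms, giving 4 matches.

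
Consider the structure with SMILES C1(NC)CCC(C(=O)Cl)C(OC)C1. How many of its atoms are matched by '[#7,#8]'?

3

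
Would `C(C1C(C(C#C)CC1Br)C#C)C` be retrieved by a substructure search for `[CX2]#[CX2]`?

Yes

The pattern [CX2]#[CX2] describes a carbon-carbon triple bond — an alkyne.
The molecule carries an ethynyl group (-C#CH), whose atoms satisfy every constraint of the query, so the pattern matches.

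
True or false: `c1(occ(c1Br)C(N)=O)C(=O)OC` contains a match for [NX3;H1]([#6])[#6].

The pattern [NX3;H1]([#6])[#6] describes a trivalent nitrogen with one H, bonded to two carbons — a secondary amine.
The closest candidate here is a primary amide (-C(=O)NH2), but the -C(=O)NH2 nitrogen has H2, not H1. No other fragment satisfies the full query, so there is no match.

False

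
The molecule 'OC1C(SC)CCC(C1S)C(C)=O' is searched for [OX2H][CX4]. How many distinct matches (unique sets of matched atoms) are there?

[OX2H][CX4] is the SMARTS for an aliphatic alcohol: a hydroxyl oxygen bound to an sp3 (X4) carbon.
Exactly one fragment in the molecule meets all constraints, giving 1 match.

1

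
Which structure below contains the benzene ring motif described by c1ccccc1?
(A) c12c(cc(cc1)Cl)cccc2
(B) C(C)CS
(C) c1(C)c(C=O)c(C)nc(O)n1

c1ccccc1 describes six aromatic carbons in a ring (a benzene ring).
(A) contains the required atom environment, so the pattern matches.
(B) has a methyl group (-CH3) but no six-membered all-carbon aromatic ring is present.
(C) has a methyl group (-CH3) but no six-membered all-carbon aromatic ring is present.
So the answer is (A).

A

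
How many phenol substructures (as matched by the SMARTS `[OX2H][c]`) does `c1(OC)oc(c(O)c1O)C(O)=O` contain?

2

[OX2H][c] is the SMARTS for a phenol: a hydroxyl oxygen attached to an aromatic carbon.
The molecule carries 2 separate instances of a hydroxyl group (-OH) meeting every constraint; each maps to a distinct set of atoms, giving 2 matches.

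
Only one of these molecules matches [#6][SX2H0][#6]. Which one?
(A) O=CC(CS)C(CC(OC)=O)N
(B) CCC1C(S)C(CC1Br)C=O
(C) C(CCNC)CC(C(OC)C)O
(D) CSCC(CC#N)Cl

D

[#6][SX2H0][#6] describes an aliphatic sulfur bridging two carbons with no H on the sulfur (a thioether).
(A) has a thiol (-SH) but the sulfur has H1, not H0 bridging two carbons.
(B) has a thiol (-SH) but the sulfur has H1, not H0 bridging two carbons.
(C) has a methoxy ether (-OCH3) but the bridging atom is O, not S.
(D) contains a methylthio ether (-SCH3), which satisfies every atom and bond constraint.
So the answer is (D).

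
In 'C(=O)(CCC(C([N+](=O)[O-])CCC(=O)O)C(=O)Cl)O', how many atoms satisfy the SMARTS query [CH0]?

3

The query [CH0] means: aliphatic carbon with no attached hydrogen.
Check the 18 heavy atoms by environment: 4× C (H2) → no; 2× C (H1) → no; 3× C (H0) → match; 4× O (H0) → no; 2× O (H1) → no; 1× N (charge +1, H0) → no; 1× O (charge -1, H0) → no; 1× Cl (H0) → no.
That gives 3 matching atoms.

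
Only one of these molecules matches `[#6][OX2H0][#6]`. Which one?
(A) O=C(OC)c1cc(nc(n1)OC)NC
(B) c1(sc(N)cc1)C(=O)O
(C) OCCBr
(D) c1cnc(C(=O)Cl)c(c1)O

A

[#6][OX2H0][#6] describes an aliphatic oxygen bridging two carbons with no H on the oxygen (an ether).
(A) contains a methoxy ether (-OCH3), which satisfies every atom and bond constraint.
(B) has a carboxylic acid group (-C(=O)OH) but the -OH oxygen has H1; the =O is OX1, not OX2.
(C) has a hydroxyl group (-OH) but the oxygen has H1, not H0 bridging two carbons.
(D) has a hydroxyl group (-OH) but the oxygen has H1, not H0 bridging two carbons.
So the answer is (A).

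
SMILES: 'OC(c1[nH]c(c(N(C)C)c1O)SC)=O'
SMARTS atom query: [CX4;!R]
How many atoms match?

3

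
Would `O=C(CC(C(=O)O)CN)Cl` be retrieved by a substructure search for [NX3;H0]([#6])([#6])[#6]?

The pattern [NX3;H0]([#6])([#6])[#6] describes a trivalent nitrogen with no H, bonded to three carbons — a tertiary amine.
The closest candidate here is a primary amino group (-NH2), but the nitrogen has H2, not H0 with three carbons. No other fragment satisfies the full query, so there is no match.

No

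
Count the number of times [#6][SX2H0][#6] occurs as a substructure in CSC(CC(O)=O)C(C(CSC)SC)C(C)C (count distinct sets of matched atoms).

3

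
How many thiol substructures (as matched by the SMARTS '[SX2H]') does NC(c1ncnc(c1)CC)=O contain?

[SX2H] is the SMARTS for a thiol: an aliphatic sulfur with two connections, one being H.
No fragment in the molecule satisfies every constraint, giving 0 matches.

0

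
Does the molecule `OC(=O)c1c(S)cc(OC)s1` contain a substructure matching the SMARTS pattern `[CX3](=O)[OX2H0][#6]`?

No

The pattern [CX3](=O)[OX2H0][#6] describes a carbonyl carbon bonded to an oxygen that is itself bonded to carbon (no H on that O) — an ester.
The closest candidate here is a carboxylic acid group (-C(=O)OH), but the singly-bonded O carries H (OX2H1, not H0). No other fragment satisfies the full query, so there is no match.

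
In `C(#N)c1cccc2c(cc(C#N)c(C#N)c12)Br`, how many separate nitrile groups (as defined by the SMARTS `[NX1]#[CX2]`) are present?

3

[NX1]#[CX2] is the SMARTS for a nitrile: a nitrogen triple-bonded to a two-connected carbon.
The molecule carries 3 separate instances of a nitrile (-C#N) meeting every constraint; each maps to a distinct set of atoms, giving 3 matches.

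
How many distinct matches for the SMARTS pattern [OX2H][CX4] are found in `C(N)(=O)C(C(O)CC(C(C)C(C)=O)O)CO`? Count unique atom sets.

3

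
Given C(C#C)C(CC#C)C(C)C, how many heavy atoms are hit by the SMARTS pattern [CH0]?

Check the 10 heavy atoms by environment: 2× C (H2) → no; 4× C (H1) → no; 2× C (H0) → match; 2× C (H3) → no.
That gives 2 matching atoms.

2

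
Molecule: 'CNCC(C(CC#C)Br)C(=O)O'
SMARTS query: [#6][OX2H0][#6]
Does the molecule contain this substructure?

The pattern [#6][OX2H0][#6] describes an aliphatic oxygen bridging two carbons with no H on the oxygen — an ether.
The closest candidate here is a carboxylic acid group (-C(=O)OH), but the -OH oxygen has H1; the =O is OX1, not OX2. No other fragment satisfies the full query, so there is no match.

No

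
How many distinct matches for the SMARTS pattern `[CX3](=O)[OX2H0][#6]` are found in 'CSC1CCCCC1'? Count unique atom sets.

[CX3](=O)[OX2H0][#6] is the SMARTS for an ester: a carbonyl carbon bonded to an oxygen that is itself bonded to carbon (no H on that O).
No fragment in the molecule satisfies every constraint, giving 0 matches.

0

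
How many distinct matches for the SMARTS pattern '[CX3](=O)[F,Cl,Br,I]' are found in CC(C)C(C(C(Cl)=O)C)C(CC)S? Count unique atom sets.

1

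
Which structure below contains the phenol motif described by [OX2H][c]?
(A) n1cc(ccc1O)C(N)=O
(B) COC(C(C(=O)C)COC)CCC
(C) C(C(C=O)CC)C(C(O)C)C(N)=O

A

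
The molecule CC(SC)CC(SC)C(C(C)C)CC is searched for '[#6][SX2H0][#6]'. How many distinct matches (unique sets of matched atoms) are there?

[#6][SX2H0][#6] is the SMARTS for a thioether: an aliphatic sulfur bridging two carbons with no H on the sulfur.
The molecule carries 2 separate instances of a methylthio ether (-SCH3) meeting every constraint; each maps to a distinct set of atoms, giving 2 matches.

2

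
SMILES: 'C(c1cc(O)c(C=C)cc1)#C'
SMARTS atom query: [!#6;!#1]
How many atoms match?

1

The query [!#6;!#1] means: not carbon and not hydrogen — any heteroatom.
Check the 11 heavy atoms by environment: 6× c (aromatic) → no; 4× C → no; 1× O → match.
That gives 1 matching atom.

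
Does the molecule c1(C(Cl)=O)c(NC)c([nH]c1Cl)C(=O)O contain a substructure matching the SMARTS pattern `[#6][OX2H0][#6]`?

No

The pattern [#6][OX2H0][#6] describes an aliphatic oxygen bridging two carbons with no H on the oxygen — an ether.
The closest candidate here is a carboxylic acid group (-C(=O)OH), but the -OH oxygen has H1; the =O is OX1, not OX2. No other fragment satisfies the full query, so there is no match.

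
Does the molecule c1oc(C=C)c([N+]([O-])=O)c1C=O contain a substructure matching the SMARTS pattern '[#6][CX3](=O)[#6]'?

No

The pattern [#6][CX3](=O)[#6] describes a carbonyl carbon (no H) flanked by two carbons — a ketone.
The closest candidate here is an aldehyde (-CHO), but the carbonyl carbon has H1, so it is not flanked by two carbons. No other fragment satisfies the full query, so there is no match.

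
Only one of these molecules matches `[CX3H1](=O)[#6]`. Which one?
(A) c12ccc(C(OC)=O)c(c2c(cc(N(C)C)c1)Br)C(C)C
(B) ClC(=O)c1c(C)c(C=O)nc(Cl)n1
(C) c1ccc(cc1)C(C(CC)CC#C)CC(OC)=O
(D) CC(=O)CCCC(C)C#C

B

[CX3H1](=O)[#6] describes an sp2 carbon with one H, double-bonded to O and single-bonded to carbon (an aldehyde).
(A) has a methyl-ester group (-C(=O)OCH3) but the carbonyl carbon has H0, not H1.
(B) contains an aldehyde (-CHO), which satisfies every atom and bond constraint.
(C) has a methyl-ester group (-C(=O)OCH3) but the carbonyl carbon has H0, not H1.
(D) has an acetyl/ketone group (-C(=O)CH3) but the carbonyl carbon has H0 (two carbon neighbours), not H1.
So the answer is (B).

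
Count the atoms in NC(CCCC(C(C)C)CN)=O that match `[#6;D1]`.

The query [#6;D1] means: carbon bonded to exactly one heavy atom.
Check the 12 heavy atoms by environment: 4× C (D2) → no; 3× C (D3) → no; 2× N (D1) → no; 1× O (D1) → no; 2× C (D1) → match.
That gives 2 matching atoms.

2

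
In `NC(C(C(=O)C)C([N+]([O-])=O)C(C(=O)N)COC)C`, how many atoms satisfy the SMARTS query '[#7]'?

The query [#7] means: #7 matches any nitrogen atom regardless of aromaticity.
Check the 18 heavy atoms by environment: 10× C → no; 4× O → no; 2× N → match; 1× N (charge +1) → match; 1× O (charge -1) → no.
Summing the matching environments: 2 + 1 = 3 matching atoms.

3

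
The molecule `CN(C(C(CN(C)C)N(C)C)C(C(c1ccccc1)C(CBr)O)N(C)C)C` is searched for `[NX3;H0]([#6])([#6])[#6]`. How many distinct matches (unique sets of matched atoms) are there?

4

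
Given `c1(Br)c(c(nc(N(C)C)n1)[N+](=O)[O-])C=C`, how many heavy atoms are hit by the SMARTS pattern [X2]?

2

The query [X2] means: any atom with exactly two total connections (bonds + H).
Check the 15 heavy atoms by environment: 2× n (aromatic, X2) → match; 4× c (aromatic, X3) → no; 1× N (charge +1, X3) → no; 1× O (charge -1, X1) → no; 1× O (X1) → no; 1× N (X3) → no; 2× C (X4) → no; 2× C (X3) → no; 1× Br (X1) → no.
That gives 2 matching atoms.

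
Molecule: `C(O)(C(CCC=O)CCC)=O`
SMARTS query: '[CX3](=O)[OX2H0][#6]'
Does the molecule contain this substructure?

The pattern [CX3](=O)[OX2H0][#6] describes a carbonyl carbon bonded to an oxygen that is itself bonded to carbon (no H on that O) — an ester.
The closest candidate here is a carboxylic acid group (-C(=O)OH), but the singly-bonded O carries H (OX2H1, not H0). No other fragment satisfies the full query, so there is no match.

No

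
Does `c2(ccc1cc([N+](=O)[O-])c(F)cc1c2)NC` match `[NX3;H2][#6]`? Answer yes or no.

No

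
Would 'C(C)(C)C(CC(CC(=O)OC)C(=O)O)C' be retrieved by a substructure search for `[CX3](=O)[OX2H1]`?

The pattern [CX3](=O)[OX2H1] describes an sp2 carbon double-bonded to O and single-bonded to an -OH oxygen — a carboxylic acid.
The molecule carries a carboxylic acid group (-C(=O)OH), whose atoms satisfy every constraint of the query, so the pattern matches.

Yes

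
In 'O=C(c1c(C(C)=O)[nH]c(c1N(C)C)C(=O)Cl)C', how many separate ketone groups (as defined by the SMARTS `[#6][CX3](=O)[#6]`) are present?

[#6][CX3](=O)[#6] is the SMARTS for a ketone: a carbonyl carbon (no H) flanked by two carbons.
The molecule carries 2 separate instances of an acetyl/ketone group (-C(=O)CH3) meeting every constraint; each maps to a distinct set of atoms, giving 2 matches.

2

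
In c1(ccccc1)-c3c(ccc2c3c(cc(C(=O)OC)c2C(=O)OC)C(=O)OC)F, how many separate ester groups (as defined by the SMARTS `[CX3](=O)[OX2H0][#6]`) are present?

3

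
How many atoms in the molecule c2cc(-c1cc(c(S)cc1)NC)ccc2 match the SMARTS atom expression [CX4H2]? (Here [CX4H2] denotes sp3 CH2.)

0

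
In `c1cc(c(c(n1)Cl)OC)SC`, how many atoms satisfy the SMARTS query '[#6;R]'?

5

The query [#6;R] means: carbon that is part of a ring.
Check the 11 heavy atoms by environment: 1× n (aromatic, in 6-ring) → no; 5× c (aromatic, in 6-ring) → match; 1× Cl (acyclic) → no; 1× S (acyclic) → no; 2× C (acyclic) → no; 1× O (acyclic) → no.
That gives 5 matching atoms.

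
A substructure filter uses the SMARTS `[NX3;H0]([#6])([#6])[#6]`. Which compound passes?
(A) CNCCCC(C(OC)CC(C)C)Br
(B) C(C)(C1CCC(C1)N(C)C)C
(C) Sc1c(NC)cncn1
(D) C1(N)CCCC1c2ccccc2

B

[NX3;H0]([#6])([#6])[#6] describes a trivalent nitrogen with no H, bonded to three carbons (a tertiary amine).
(A) has an N-methylamino group (-NHCH3) but the nitrogen still has one H (H1), not H0.
(B) contains a dimethylamino group (-N(CH3)2), which satisfies every atom and bond constraint.
(C) has an N-methylamino group (-NHCH3) but the nitrogen still has one H (H1), not H0.
(D) has a primary amino group (-NH2) but the nitrogen has H2, not H0 with three carbons.
So the answer is (B).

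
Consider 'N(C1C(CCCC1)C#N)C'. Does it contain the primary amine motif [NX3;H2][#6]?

No

The pattern [NX3;H2][#6] describes a trivalent nitrogen with two H attached to carbon — a primary amine.
The closest candidate here is an N-methylamino group (-NHCH3), but the nitrogen bears two carbons and only one H (H1), not H2. No other fragment satisfies the full query, so there is no match.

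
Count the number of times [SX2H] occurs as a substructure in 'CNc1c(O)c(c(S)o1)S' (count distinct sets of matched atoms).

2

[SX2H] is the SMARTS for a thiol: an aliphatic sulfur with two connections, one being H.
The molecule carries 2 separate instances of a thiol (-SH) meeting every constraint; each maps to a distinct set of atoms, giving 2 matches.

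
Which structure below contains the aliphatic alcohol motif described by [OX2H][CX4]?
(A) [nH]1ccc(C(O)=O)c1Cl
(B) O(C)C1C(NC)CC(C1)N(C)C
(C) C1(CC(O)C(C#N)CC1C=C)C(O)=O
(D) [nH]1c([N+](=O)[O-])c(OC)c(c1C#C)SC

[OX2H][CX4] describes a hydroxyl oxygen bound to an sp3 (X4) carbon (an aliphatic alcohol).
(A) has a carboxylic acid group (-C(=O)OH) but the -OH is on a CX3 carbonyl carbon, not a CX4 carbon.
(B) has a methoxy ether (-OCH3) but the oxygen has H0 (ether), not H1.
(C) contains a hydroxyl group (-OH), which satisfies every atom and bond constraint.
(D) has a methoxy ether (-OCH3) but the oxygen has H0 (ether), not H1.
So the answer is (C).

C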